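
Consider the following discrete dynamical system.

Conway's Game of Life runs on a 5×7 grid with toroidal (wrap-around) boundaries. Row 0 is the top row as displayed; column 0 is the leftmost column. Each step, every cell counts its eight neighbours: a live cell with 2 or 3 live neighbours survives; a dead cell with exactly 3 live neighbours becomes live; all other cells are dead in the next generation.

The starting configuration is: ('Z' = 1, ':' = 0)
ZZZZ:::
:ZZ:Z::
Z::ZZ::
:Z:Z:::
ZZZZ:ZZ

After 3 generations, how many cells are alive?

2

t=0: ZZZZ:::
:ZZ:Z::
Z::ZZ::
:Z:Z:::
ZZZZ:ZZ
t=1: :::::Z:
::::Z::
Z:::Z::
:::::Z:
::::::Z
t=2: :::::Z:
::::ZZ:
::::ZZ:
:::::ZZ
:::::ZZ
t=3: :::::::
::::::Z
:::::::
:::::::
::::Z::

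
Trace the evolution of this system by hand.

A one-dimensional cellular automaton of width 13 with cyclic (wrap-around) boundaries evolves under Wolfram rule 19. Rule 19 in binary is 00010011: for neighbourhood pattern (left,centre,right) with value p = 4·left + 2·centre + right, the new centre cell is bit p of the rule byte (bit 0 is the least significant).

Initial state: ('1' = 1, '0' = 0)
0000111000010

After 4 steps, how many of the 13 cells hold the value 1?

[0] 0000111000010
[1] 1111000111101
[2] 0000111000000
[3] 1111000111111
[4] 0000111000000

3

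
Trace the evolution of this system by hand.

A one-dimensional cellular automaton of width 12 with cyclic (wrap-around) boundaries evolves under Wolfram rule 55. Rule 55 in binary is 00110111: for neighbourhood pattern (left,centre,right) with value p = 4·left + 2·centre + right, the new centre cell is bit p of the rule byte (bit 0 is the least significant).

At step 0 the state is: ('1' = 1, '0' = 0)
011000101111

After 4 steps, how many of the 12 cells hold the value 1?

7

[0] 011000101111
[1] 100111110000
[2] 111000001111
[3] 000111110000
[4] 111000001111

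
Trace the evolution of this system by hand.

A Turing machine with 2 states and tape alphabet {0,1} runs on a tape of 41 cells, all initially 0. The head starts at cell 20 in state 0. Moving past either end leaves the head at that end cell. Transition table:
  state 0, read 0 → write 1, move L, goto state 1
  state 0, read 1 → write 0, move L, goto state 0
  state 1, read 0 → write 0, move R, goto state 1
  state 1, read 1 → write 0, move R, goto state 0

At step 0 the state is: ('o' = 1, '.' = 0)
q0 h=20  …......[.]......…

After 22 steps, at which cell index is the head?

26

0) q0 h=20  …......[.]......…
1) q1 h=19  …......[.]o.....…
2) q1 h=20  …......[o]......…
3) q0 h=21  …......[.]......…
4) q1 h=20  …......[.]o.....…
5) q1 h=21  …......[o]......…
6) q0 h=22  …......[.]......…
7) q1 h=21  …......[.]o.....…
8) q1 h=22  …......[o]......…
9) q0 h=23  …......[.]......…
10) q1 h=22  …......[.]o.....…
11) q1 h=23  …......[o]......…
12) q0 h=24  …......[.]......…
13) q1 h=23  …......[.]o.....…
14) q1 h=24  …......[o]......…
15) q0 h=25  …......[.]......…
16) q1 h=24  …......[.]o.....…
17) q1 h=25  …......[o]......…
18) q0 h=26  …......[.]......…
19) q1 h=25  …......[.]o.....…
20) q1 h=26  …......[o]......…
21) q0 h=27  …......[.]......…
22) q1 h=26  …......[.]o.....…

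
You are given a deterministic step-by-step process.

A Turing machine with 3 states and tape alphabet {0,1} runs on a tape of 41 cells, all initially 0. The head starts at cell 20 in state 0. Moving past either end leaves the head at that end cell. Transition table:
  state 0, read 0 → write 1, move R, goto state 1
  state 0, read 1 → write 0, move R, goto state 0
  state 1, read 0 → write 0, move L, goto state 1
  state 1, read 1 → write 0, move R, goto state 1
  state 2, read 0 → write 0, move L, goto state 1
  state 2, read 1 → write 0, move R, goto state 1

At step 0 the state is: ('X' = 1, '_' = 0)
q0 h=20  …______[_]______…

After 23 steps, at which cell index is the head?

t=0: q0 h=20  …______[_]______…
t=1: q1 h=21  …_____X[_]______…
t=2: q1 h=20  …______[X]______…
t=3: q1 h=21  …______[_]______…
t=4: q1 h=20  …______[_]______…
t=5: q1 h=19  …______[_]______…
t=6: q1 h=18  …______[_]______…
t=7: q1 h=17  …______[_]______…
t=8: q1 h=16  …______[_]______…
t=9: q1 h=15  …______[_]______…
t=10: q1 h=14  …______[_]______…
t=11: q1 h=13  …______[_]______…
t=12: q1 h=12  …______[_]______…
t=13: q1 h=11  …______[_]______…
t=14: q1 h=10  …______[_]______…
t=15: q1 h= 9  …______[_]______…
t=16: q1 h= 8  …______[_]______…
t=17: q1 h= 7  …______[_]______…
t=18: q1 h= 6  |______[_]______…
t=19: q1 h= 5  |_____[_]______…
t=20: q1 h= 4  |____[_]______…
t=21: q1 h= 3  |___[_]______…
t=22: q1 h= 2  |__[_]______…
t=23: q1 h= 1  |_[_]______…

1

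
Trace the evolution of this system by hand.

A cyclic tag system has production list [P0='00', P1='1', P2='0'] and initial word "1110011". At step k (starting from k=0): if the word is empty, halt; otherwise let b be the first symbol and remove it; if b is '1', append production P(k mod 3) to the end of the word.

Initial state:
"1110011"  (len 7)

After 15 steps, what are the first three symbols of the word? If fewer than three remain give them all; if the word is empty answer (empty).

0

0) "1110011"  (len 7)
1) "11001100"  (len 8)
2) "10011001"  (len 8)
3) "00110010"  (len 8)
4) "0110010"  (len 7)
5) "110010"  (len 6)
6) "100100"  (len 6)
7) "0010000"  (len 7)
8) "010000"  (len 6)
9) "10000"  (len 5)
10) "000000"  (len 6)
11) "00000"  (len 5)
12) "0000"  (len 4)
13) "000"  (len 3)
14) "00"  (len 2)
15) "0"  (len 1)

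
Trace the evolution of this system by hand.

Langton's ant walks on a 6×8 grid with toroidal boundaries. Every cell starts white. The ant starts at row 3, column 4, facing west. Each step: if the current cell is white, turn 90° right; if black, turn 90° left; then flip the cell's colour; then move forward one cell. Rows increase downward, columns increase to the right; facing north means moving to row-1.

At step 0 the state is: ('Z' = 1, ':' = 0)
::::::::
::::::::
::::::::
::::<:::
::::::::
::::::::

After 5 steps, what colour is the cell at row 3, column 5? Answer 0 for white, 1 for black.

1

step 0: ::::::::
::::::::
::::::::
::::<:::
::::::::
::::::::
step 1: ::::::::
::::::::
::::^:::
::::Z:::
::::::::
::::::::
step 2: ::::::::
::::::::
::::Z>::
::::Z:::
::::::::
::::::::
step 3: ::::::::
::::::::
::::ZZ::
::::Zv::
::::::::
::::::::
step 4: ::::::::
::::::::
::::ZZ::
::::<Z::
::::::::
::::::::
step 5: ::::::::
::::::::
::::ZZ::
:::::Z::
::::v:::
::::::::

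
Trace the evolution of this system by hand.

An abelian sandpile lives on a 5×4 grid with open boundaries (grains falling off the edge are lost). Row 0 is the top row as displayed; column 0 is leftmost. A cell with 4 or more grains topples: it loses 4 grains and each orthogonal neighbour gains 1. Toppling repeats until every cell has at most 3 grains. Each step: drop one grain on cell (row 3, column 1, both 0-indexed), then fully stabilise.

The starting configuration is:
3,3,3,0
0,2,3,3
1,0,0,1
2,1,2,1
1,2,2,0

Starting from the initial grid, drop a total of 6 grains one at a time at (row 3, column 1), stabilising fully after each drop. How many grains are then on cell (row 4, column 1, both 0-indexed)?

3

step 0: 3,3,3,0
0,2,3,3
1,0,0,1
2,1,2,1
1,2,2,0
step 1: 3,3,3,0
0,2,3,3
1,0,0,1
2,2,2,1
1,2,2,0
step 2: 3,3,3,0
0,2,3,3
1,0,0,1
2,3,2,1
1,2,2,0
step 3: 3,3,3,0
0,2,3,3
1,1,0,1
3,0,3,1
1,3,2,0
step 4: 3,3,3,0
0,2,3,3
1,1,0,1
3,1,3,1
1,3,2,0
step 5: 3,3,3,0
0,2,3,3
1,1,0,1
3,2,3,1
1,3,2,0
step 6: 3,3,3,0
0,2,3,3
1,1,0,1
3,3,3,1
1,3,2,0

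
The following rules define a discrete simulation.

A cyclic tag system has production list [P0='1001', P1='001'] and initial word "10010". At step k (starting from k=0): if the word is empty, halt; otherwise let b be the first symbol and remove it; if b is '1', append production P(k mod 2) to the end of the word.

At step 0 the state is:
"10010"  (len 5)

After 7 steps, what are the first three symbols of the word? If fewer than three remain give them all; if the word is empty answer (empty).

010

gen 0: "10010"  (len 5)
gen 1: "00101001"  (len 8)
gen 2: "0101001"  (len 7)
gen 3: "101001"  (len 6)
gen 4: "01001001"  (len 8)
gen 5: "1001001"  (len 7)
gen 6: "001001001"  (len 9)
gen 7: "01001001"  (len 8)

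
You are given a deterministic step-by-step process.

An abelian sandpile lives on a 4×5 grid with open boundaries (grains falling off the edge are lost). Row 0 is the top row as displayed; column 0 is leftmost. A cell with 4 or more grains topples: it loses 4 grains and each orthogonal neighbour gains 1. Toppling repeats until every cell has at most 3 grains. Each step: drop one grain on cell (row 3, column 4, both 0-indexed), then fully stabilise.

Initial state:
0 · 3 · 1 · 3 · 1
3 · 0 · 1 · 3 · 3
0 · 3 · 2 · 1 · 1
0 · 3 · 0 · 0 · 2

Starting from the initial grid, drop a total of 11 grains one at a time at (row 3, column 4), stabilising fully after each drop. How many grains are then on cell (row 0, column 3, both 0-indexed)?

0) 0 · 3 · 1 · 3 · 1
3 · 0 · 1 · 3 · 3
0 · 3 · 2 · 1 · 1
0 · 3 · 0 · 0 · 2
1) 0 · 3 · 1 · 3 · 1
3 · 0 · 1 · 3 · 3
0 · 3 · 2 · 1 · 1
0 · 3 · 0 · 0 · 3
2) 0 · 3 · 1 · 3 · 1
3 · 0 · 1 · 3 · 3
0 · 3 · 2 · 1 · 2
0 · 3 · 0 · 1 · 0
3) 0 · 3 · 1 · 3 · 1
3 · 0 · 1 · 3 · 3
0 · 3 · 2 · 1 · 2
0 · 3 · 0 · 1 · 1
4) 0 · 3 · 1 · 3 · 1
3 · 0 · 1 · 3 · 3
0 · 3 · 2 · 1 · 2
0 · 3 · 0 · 1 · 2
5) 0 · 3 · 1 · 3 · 1
3 · 0 · 1 · 3 · 3
0 · 3 · 2 · 1 · 2
0 · 3 · 0 · 1 · 3
6) 0 · 3 · 1 · 3 · 1
3 · 0 · 1 · 3 · 3
0 · 3 · 2 · 1 · 3
0 · 3 · 0 · 2 · 0
7) 0 · 3 · 1 · 3 · 1
3 · 0 · 1 · 3 · 3
0 · 3 · 2 · 1 · 3
0 · 3 · 0 · 2 · 1
8) 0 · 3 · 1 · 3 · 1
3 · 0 · 1 · 3 · 3
0 · 3 · 2 · 1 · 3
0 · 3 · 0 · 2 · 2
9) 0 · 3 · 1 · 3 · 1
3 · 0 · 1 · 3 · 3
0 · 3 · 2 · 1 · 3
0 · 3 · 0 · 2 · 3
10) 0 · 3 · 2 · 0 · 3
3 · 0 · 2 · 1 · 1
0 · 3 · 2 · 3 · 1
0 · 3 · 0 · 3 · 1
11) 0 · 3 · 2 · 0 · 3
3 · 0 · 2 · 1 · 1
0 · 3 · 2 · 3 · 1
0 · 3 · 0 · 3 · 2

0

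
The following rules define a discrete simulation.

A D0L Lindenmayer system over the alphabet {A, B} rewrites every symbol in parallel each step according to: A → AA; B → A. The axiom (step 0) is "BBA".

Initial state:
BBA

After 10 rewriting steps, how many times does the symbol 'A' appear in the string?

0) BBA
1) AAAA
2) AAAAAAAA
3) AAAAAAAAAAAAAAAA
4) AAAAAAAAAAAAAAAAAAAAAAAAAAAAAAAA
5) AAAAAAAAAAAAAAAAAAAAAAAAAAAAAAAAAAAAAAAAAAAAAAAAAAAAAAAAAAAAAAAA
6) AAAAAAAAAAAAAAAAAAAAAAAAAAAAAAAAAAAAAAAAAAAAAAAAAAAAAAAAAA…AAAAAAAAAAAAAAAAAAAAAAAAAAAAAAAAAAAAAAAAAAAAAAAAAAAAAAAAAA  (len 128)
7) AAAAAAAAAAAAAAAAAAAAAAAAAAAAAAAAAAAAAAAAAAAAAAAAAAAAAAAAAA…AAAAAAAAAAAAAAAAAAAAAAAAAAAAAAAAAAAAAAAAAAAAAAAAAAAAAAAAAA  (len 256)
8) AAAAAAAAAAAAAAAAAAAAAAAAAAAAAAAAAAAAAAAAAAAAAAAAAAAAAAAAAA…AAAAAAAAAAAAAAAAAAAAAAAAAAAAAAAAAAAAAAAAAAAAAAAAAAAAAAAAAA  (len 512)
9) AAAAAAAAAAAAAAAAAAAAAAAAAAAAAAAAAAAAAAAAAAAAAAAAAAAAAAAAAA…AAAAAAAAAAAAAAAAAAAAAAAAAAAAAAAAAAAAAAAAAAAAAAAAAAAAAAAAAA  (len 1024)
10) AAAAAAAAAAAAAAAAAAAAAAAAAAAAAAAAAAAAAAAAAAAAAAAAAAAAAAAAAA…AAAAAAAAAAAAAAAAAAAAAAAAAAAAAAAAAAAAAAAAAAAAAAAAAAAAAAAAAA  (len 2048)

2048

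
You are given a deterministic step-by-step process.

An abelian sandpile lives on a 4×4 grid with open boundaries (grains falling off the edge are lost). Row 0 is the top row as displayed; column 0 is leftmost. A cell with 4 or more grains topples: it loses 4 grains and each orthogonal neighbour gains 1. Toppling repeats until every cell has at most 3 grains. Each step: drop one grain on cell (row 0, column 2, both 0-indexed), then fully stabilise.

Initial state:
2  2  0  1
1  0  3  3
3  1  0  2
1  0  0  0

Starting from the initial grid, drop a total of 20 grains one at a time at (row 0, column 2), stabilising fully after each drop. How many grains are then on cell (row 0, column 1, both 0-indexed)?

2

step 0: 2  2  0  1
1  0  3  3
3  1  0  2
1  0  0  0
step 1: 2  2  1  1
1  0  3  3
3  1  0  2
1  0  0  0
step 2: 2  2  2  1
1  0  3  3
3  1  0  2
1  0  0  0
step 3: 2  2  3  1
1  0  3  3
3  1  0  2
1  0  0  0
step 4: 2  3  1  3
1  1  1  0
3  1  1  3
1  0  0  0
step 5: 2  3  2  3
1  1  1  0
3  1  1  3
1  0  0  0
step 6: 2  3  3  3
1  1  1  0
3  1  1  3
1  0  0  0
step 7: 3  0  2  0
1  2  2  1
3  1  1  3
1  0  0  0
step 8: 3  0  3  0
1  2  2  1
3  1  1  3
1  0  0  0
step 9: 3  1  0  1
1  2  3  1
3  1  1  3
1  0  0  0
step 10: 3  1  1  1
1  2  3  1
3  1  1  3
1  0  0  0
step 11: 3  1  2  1
1  2  3  1
3  1  1  3
1  0  0  0
step 12: 3  1  3  1
1  2  3  1
3  1  1  3
1  0  0  0
step 13: 3  2  1  2
1  3  0  2
3  1  2  3
1  0  0  0
step 14: 3  2  2  2
1  3  0  2
3  1  2  3
1  0  0  0
step 15: 3  2  3  2
1  3  0  2
3  1  2  3
1  0  0  0
step 16: 3  3  0  3
1  3  1  2
3  1  2  3
1  0  0  0
step 17: 3  3  1  3
1  3  1  2
3  1  2  3
1  0  0  0
step 18: 3  3  2  3
1  3  1  2
3  1  2  3
1  0  0  0
step 19: 3  3  3  3
1  3  1  2
3  1  2  3
1  0  0  0
step 20: 0  2  2  0
3  0  3  3
3  2  2  3
1  0  0  0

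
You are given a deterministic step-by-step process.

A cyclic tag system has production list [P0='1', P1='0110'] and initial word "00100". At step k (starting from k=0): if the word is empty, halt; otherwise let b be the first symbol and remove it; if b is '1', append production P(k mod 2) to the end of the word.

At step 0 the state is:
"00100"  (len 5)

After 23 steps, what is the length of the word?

12

0) "00100"  (len 5)
1) "0100"  (len 4)
2) "100"  (len 3)
3) "001"  (len 3)
4) "01"  (len 2)
5) "1"  (len 1)
6) "0110"  (len 4)
7) "110"  (len 3)
8) "100110"  (len 6)
9) "001101"  (len 6)
10) "01101"  (len 5)
11) "1101"  (len 4)
12) "1010110"  (len 7)
13) "0101101"  (len 7)
14) "101101"  (len 6)
15) "011011"  (len 6)
16) "11011"  (len 5)
17) "10111"  (len 5)
18) "01110110"  (len 8)
19) "1110110"  (len 7)
20) "1101100110"  (len 10)
21) "1011001101"  (len 10)
22) "0110011010110"  (len 13)
23) "110011010110"  (len 12)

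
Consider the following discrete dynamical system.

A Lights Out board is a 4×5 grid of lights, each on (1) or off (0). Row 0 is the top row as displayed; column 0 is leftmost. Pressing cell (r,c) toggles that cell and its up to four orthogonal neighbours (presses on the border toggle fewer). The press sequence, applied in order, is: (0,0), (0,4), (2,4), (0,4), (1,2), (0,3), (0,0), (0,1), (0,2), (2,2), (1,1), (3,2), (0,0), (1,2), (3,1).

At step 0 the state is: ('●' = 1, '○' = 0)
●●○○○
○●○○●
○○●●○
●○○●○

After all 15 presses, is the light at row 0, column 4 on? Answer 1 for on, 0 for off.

0) ●●○○○
○●○○●
○○●●○
●○○●○
1) ○○○○○
●●○○●
○○●●○
●○○●○
2) ○○○●●
●●○○○
○○●●○
●○○●○
3) ○○○●●
●●○○●
○○●○●
●○○●●
4) ○○○○○
●●○○○
○○●○●
●○○●●
5) ○○●○○
●○●●○
○○○○●
●○○●●
6) ○○○●●
●○●○○
○○○○●
●○○●●
7) ●●○●●
○○●○○
○○○○●
●○○●●
8) ○○●●●
○●●○○
○○○○●
●○○●●
9) ○●○○●
○●○○○
○○○○●
●○○●●
10) ○●○○●
○●●○○
○●●●●
●○●●●
11) ○○○○●
●○○○○
○○●●●
●○●●●
12) ○○○○●
●○○○○
○○○●●
●●○○●
13) ●●○○●
○○○○○
○○○●●
●●○○●
14) ●●●○●
○●●●○
○○●●●
●●○○●
15) ●●●○●
○●●●○
○●●●●
○○●○●

1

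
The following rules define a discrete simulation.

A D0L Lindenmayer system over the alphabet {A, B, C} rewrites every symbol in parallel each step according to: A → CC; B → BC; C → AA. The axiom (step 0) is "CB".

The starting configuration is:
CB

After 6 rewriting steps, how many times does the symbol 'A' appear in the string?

t=0: CB
t=1: AABC
t=2: CCCCBCAA
t=3: AAAAAAAABCAACCCC
t=4: CCCCCCCCCCCCCCCCBCAACCCCAAAAAAAA
t=5: AAAAAAAAAAAAAAAAAAAAAAAAAAAAAAAABCAACCCCAAAAAAAACCCCCCCCCCCCCCCC
t=6: CCCCCCCCCCCCCCCCCCCCCCCCCCCCCCCCCCCCCCCCCCCCCCCCCCCCCCCCCC…CCAAAAAAAACCCCCCCCCCCCCCCCAAAAAAAAAAAAAAAAAAAAAAAAAAAAAAAA  (len 128)

42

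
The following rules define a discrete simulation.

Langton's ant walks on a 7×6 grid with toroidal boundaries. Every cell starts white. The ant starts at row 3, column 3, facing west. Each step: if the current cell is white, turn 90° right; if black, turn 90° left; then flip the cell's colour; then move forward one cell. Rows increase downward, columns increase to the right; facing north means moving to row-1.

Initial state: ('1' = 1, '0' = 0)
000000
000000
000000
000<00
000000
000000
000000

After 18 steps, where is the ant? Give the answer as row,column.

t=0: 000000
000000
000000
000<00
000000
000000
000000
t=1: 000000
000000
000^00
000100
000000
000000
000000
t=2: 000000
000000
0001>0
000100
000000
000000
000000
t=3: 000000
000000
000110
0001v0
000000
000000
000000
t=4: 000000
000000
000110
000<10
000000
000000
000000
t=5: 000000
000000
000110
000010
000v00
000000
000000
t=6: 000000
000000
000110
000010
00<100
000000
000000
t=7: 000000
000000
000110
00^010
001100
000000
000000
t=8: 000000
000000
000110
001>10
001100
000000
000000
t=9: 000000
000000
000110
001110
001v00
000000
000000
t=10: 000000
000000
000110
001110
0010>0
000000
000000
t=11: 000000
000000
000110
001110
001010
0000v0
000000
t=12: 000000
000000
000110
001110
001010
000<10
000000
t=13: 000000
000000
000110
001110
001^10
000110
000000
t=14: 000000
000000
000110
001110
0011>0
000110
000000
t=15: 000000
000000
000110
0011^0
001100
000110
000000
t=16: 000000
000000
000110
001<00
001100
000110
000000
t=17: 000000
000000
000110
001000
001v00
000110
000000
t=18: 000000
000000
000110
001000
0010>0
000110
000000

4,4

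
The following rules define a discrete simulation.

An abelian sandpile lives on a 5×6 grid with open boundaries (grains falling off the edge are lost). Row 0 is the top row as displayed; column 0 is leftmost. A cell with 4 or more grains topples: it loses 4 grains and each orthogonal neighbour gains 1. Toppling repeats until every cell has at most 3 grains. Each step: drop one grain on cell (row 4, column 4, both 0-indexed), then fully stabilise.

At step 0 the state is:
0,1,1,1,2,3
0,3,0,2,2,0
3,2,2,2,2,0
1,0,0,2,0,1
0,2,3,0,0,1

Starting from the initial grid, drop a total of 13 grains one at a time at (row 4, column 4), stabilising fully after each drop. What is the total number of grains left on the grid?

44

t=0: 0,1,1,1,2,3
0,3,0,2,2,0
3,2,2,2,2,0
1,0,0,2,0,1
0,2,3,0,0,1
t=1: 0,1,1,1,2,3
0,3,0,2,2,0
3,2,2,2,2,0
1,0,0,2,0,1
0,2,3,0,1,1
t=2: 0,1,1,1,2,3
0,3,0,2,2,0
3,2,2,2,2,0
1,0,0,2,0,1
0,2,3,0,2,1
t=3: 0,1,1,1,2,3
0,3,0,2,2,0
3,2,2,2,2,0
1,0,0,2,0,1
0,2,3,0,3,1
t=4: 0,1,1,1,2,3
0,3,0,2,2,0
3,2,2,2,2,0
1,0,0,2,1,1
0,2,3,1,0,2
t=5: 0,1,1,1,2,3
0,3,0,2,2,0
3,2,2,2,2,0
1,0,0,2,1,1
0,2,3,1,1,2
t=6: 0,1,1,1,2,3
0,3,0,2,2,0
3,2,2,2,2,0
1,0,0,2,1,1
0,2,3,1,2,2
t=7: 0,1,1,1,2,3
0,3,0,2,2,0
3,2,2,2,2,0
1,0,0,2,1,1
0,2,3,1,3,2
t=8: 0,1,1,1,2,3
0,3,0,2,2,0
3,2,2,2,2,0
1,0,0,2,2,1
0,2,3,2,0,3
t=9: 0,1,1,1,2,3
0,3,0,2,2,0
3,2,2,2,2,0
1,0,0,2,2,1
0,2,3,2,1,3
t=10: 0,1,1,1,2,3
0,3,0,2,2,0
3,2,2,2,2,0
1,0,0,2,2,1
0,2,3,2,2,3
t=11: 0,1,1,1,2,3
0,3,0,2,2,0
3,2,2,2,2,0
1,0,0,2,2,1
0,2,3,2,3,3
t=12: 0,1,1,1,2,3
0,3,0,2,2,0
3,2,2,2,2,0
1,0,0,2,3,2
0,2,3,3,1,0
t=13: 0,1,1,1,2,3
0,3,0,2,2,0
3,2,2,2,2,0
1,0,0,2,3,2
0,2,3,3,2,0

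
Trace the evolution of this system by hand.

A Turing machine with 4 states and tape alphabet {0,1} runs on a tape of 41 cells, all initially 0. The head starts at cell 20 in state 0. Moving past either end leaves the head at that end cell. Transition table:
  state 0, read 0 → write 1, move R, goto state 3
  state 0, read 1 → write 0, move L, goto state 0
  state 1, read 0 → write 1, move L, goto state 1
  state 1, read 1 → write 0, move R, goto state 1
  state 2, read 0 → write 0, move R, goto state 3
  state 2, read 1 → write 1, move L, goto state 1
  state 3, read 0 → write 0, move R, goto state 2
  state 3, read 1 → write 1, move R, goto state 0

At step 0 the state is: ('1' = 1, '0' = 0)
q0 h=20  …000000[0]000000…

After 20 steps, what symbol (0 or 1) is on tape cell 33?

0

0) q0 h=20  …000000[0]000000…
1) q3 h=21  …000001[0]000000…
2) q2 h=22  …000010[0]000000…
3) q3 h=23  …000100[0]000000…
4) q2 h=24  …001000[0]000000…
5) q3 h=25  …010000[0]000000…
6) q2 h=26  …100000[0]000000…
7) q3 h=27  …000000[0]000000…
8) q2 h=28  …000000[0]000000…
9) q3 h=29  …000000[0]000000…
10) q2 h=30  …000000[0]000000…
11) q3 h=31  …000000[0]000000…
12) q2 h=32  …000000[0]000000…
13) q3 h=33  …000000[0]000000…
14) q2 h=34  …000000[0]000000|
15) q3 h=35  …000000[0]00000|
16) q2 h=36  …000000[0]0000|
17) q3 h=37  …000000[0]000|
18) q2 h=38  …000000[0]00|
19) q3 h=39  …000000[0]0|
20) q2 h=40  …000000[0]|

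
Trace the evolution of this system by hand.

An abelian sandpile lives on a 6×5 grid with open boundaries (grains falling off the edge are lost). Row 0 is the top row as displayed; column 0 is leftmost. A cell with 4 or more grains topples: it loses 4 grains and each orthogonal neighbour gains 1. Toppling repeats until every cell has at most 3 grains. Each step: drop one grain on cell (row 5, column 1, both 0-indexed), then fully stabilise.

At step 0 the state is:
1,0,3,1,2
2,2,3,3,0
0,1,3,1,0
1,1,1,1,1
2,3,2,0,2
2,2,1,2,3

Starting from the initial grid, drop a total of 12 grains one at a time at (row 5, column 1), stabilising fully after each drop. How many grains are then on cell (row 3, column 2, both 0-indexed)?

k=0  1,0,3,1,2
2,2,3,3,0
0,1,3,1,0
1,1,1,1,1
2,3,2,0,2
2,2,1,2,3
k=1  1,0,3,1,2
2,2,3,3,0
0,1,3,1,0
1,1,1,1,1
2,3,2,0,2
2,3,1,2,3
k=2  1,0,3,1,2
2,2,3,3,0
0,1,3,1,0
1,2,1,1,1
3,0,3,0,2
3,1,2,2,3
k=3  1,0,3,1,2
2,2,3,3,0
0,1,3,1,0
1,2,1,1,1
3,0,3,0,2
3,2,2,2,3
k=4  1,0,3,1,2
2,2,3,3,0
0,1,3,1,0
1,2,1,1,1
3,0,3,0,2
3,3,2,2,3
k=5  1,0,3,1,2
2,2,3,3,0
0,1,3,1,0
2,2,1,1,1
0,2,3,0,2
1,1,3,2,3
k=6  1,0,3,1,2
2,2,3,3,0
0,1,3,1,0
2,2,1,1,1
0,2,3,0,2
1,2,3,2,3
k=7  1,0,3,1,2
2,2,3,3,0
0,1,3,1,0
2,2,1,1,1
0,2,3,0,2
1,3,3,2,3
k=8  1,0,3,1,2
2,2,3,3,0
0,1,3,1,0
2,3,2,1,1
1,0,1,1,2
2,2,1,3,3
k=9  1,0,3,1,2
2,2,3,3,0
0,1,3,1,0
2,3,2,1,1
1,0,1,1,2
2,3,1,3,3
k=10  1,0,3,1,2
2,2,3,3,0
0,1,3,1,0
2,3,2,1,1
1,1,1,1,2
3,0,2,3,3
k=11  1,0,3,1,2
2,2,3,3,0
0,1,3,1,0
2,3,2,1,1
1,1,1,1,2
3,1,2,3,3
k=12  1,0,3,1,2
2,2,3,3,0
0,1,3,1,0
2,3,2,1,1
1,1,1,1,2
3,2,2,3,3

2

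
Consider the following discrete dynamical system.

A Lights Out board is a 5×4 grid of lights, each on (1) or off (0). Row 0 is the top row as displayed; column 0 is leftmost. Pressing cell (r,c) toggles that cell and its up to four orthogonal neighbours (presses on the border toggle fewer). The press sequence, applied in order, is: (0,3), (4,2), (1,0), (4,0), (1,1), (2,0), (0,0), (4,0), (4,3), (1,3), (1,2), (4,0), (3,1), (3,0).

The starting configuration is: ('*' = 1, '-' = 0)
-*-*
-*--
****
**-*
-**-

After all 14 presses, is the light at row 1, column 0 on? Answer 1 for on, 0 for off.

0

t=0: -*-*
-*--
****
**-*
-**-
t=1: -**-
-*-*
****
**-*
-**-
t=2: -**-
-*-*
****
****
---*
t=3: ***-
*--*
-***
****
---*
t=4: ***-
*--*
-***
-***
**-*
t=5: *-*-
-***
--**
-***
**-*
t=6: *-*-
****
****
****
**-*
t=7: -**-
-***
****
****
**-*
t=8: -**-
-***
****
-***
---*
t=9: -**-
-***
****
-**-
--*-
t=10: -***
-*--
***-
-**-
--*-
t=11: -*-*
--**
**--
-**-
--*-
t=12: -*-*
--**
**--
***-
***-
t=13: -*-*
--**
*---
----
*-*-
t=14: -*-*
--**
----
**--
--*-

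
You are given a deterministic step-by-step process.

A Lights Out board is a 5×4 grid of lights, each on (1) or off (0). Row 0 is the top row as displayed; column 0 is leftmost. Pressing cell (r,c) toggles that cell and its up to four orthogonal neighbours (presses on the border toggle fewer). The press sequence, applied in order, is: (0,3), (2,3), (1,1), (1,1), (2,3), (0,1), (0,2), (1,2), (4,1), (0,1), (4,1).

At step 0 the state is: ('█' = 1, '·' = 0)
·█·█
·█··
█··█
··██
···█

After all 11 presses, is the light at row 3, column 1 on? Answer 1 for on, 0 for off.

0) ·█·█
·█··
█··█
··██
···█
1) ·██·
·█·█
█··█
··██
···█
2) ·██·
·█··
█·█·
··█·
···█
3) ··█·
█·█·
███·
··█·
···█
4) ·██·
·█··
█·█·
··█·
···█
5) ·██·
·█·█
█··█
··██
···█
6) █···
···█
█··█
··██
···█
7) ████
··██
█··█
··██
···█
8) ██·█
·█··
█·██
··██
···█
9) ██·█
·█··
█·██
·███
████
10) ··██
····
█·██
·███
████
11) ··██
····
█·██
··██
···█

0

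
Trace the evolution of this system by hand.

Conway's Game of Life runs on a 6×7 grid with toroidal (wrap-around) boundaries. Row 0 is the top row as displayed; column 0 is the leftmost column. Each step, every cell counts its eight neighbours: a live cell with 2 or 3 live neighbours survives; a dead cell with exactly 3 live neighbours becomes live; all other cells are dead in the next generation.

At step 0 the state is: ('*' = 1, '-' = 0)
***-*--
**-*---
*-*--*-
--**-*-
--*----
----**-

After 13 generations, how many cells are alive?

t=0: ***-*--
**-*---
*-*--*-
--**-*-
--*----
----**-
t=1: *-*-***
---**--
*------
--***-*
--*--*-
--*-**-
t=2: -**---*
**-**--
--*--*-
-******
-**---*
--*----
t=3: -------
*--****
-------
----*-*
----*-*
---*---
t=4: ---*-**
----***
*--*---
-------
---**--
-------
t=5: ------*
*--*---
----***
---**--
-------
---*-*-
t=6: ----*-*
*---*--
-----**
---**--
---*---
-------
t=7: -----*-
*---*--
---*-**
---***-
---**--
-------
t=8: -------
----*--
---*--*
--*---*
---*-*-
----*--
t=9: -------
-------
---*-*-
--*****
---***-
----*--
t=10: -------
-------
--**-**
--*---*
--*---*
---***-
t=11: ----*--
-------
--**-**
***---*
--*-*-*
---***-
t=12: ---***-
---***-
--**-**
----*--
--*-*-*
-------
t=13: ---*-*-
-------
--*---*
--*-*-*
---*-*-
-------

9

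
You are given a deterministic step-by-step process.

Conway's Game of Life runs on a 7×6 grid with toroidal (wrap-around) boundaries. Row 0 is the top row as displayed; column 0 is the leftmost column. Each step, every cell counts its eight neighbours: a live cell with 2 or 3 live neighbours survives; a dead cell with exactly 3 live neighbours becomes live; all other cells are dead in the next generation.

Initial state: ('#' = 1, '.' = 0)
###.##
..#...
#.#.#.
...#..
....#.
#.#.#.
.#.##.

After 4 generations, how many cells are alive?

11

t=0: ###.##
..#...
#.#.#.
...#..
....#.
#.#.#.
.#.##.
t=1: #...##
..#.#.
.##...
...###
....##
.##.#.
......
t=2: ...###
#.#.#.
.##..#
#.##.#
#.#...
...###
##.##.
t=3: ......
#.#...
......
...###
#.#...
......
#.....
t=4: .#....
......
...###
...###
...###
.#....
......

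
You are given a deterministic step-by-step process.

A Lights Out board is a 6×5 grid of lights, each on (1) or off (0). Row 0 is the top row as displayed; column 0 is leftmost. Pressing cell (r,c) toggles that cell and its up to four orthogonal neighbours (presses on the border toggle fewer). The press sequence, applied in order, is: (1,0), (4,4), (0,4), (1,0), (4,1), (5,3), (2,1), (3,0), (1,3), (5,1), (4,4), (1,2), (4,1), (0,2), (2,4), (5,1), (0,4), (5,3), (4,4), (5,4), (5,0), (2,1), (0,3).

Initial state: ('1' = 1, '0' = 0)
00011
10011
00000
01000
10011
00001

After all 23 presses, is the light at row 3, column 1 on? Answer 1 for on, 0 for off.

0

[0] 00011
10011
00000
01000
10011
00001
[1] 10011
01011
10000
01000
10011
00001
[2] 10011
01011
10000
01001
10000
00000
[3] 10000
01010
10000
01001
10000
00000
[4] 00000
10010
00000
01001
10000
00000
[5] 00000
10010
00000
00001
01100
01000
[6] 00000
10010
00000
00001
01110
01111
[7] 00000
11010
11100
01001
01110
01111
[8] 00000
11010
01100
10001
11110
01111
[9] 00010
11101
01110
10001
11110
01111
[10] 00010
11101
01110
10001
10110
10011
[11] 00010
11101
01110
10000
10101
10010
[12] 00110
10011
01010
10000
10101
10010
[13] 00110
10011
01010
11000
01001
11010
[14] 01000
10111
01010
11000
01001
11010
[15] 01000
10110
01001
11001
01001
11010
[16] 01000
10110
01001
11001
00001
00110
[17] 01011
10111
01001
11001
00001
00110
[18] 01011
10111
01001
11001
00011
00001
[19] 01011
10111
01001
11000
00000
00000
[20] 01011
10111
01001
11000
00001
00011
[21] 01011
10111
01001
11000
10001
11011
[22] 01011
11111
10101
10000
10001
11011
[23] 01100
11101
10101
10000
10001
11011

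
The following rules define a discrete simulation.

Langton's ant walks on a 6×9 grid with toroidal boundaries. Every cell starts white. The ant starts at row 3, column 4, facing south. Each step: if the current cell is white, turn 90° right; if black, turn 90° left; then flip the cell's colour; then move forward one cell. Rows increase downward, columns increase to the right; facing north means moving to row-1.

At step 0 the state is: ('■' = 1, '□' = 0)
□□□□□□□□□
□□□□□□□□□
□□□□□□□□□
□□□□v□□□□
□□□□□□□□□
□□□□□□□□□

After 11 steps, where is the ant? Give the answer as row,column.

2,6

0) □□□□□□□□□
□□□□□□□□□
□□□□□□□□□
□□□□v□□□□
□□□□□□□□□
□□□□□□□□□
1) □□□□□□□□□
□□□□□□□□□
□□□□□□□□□
□□□<■□□□□
□□□□□□□□□
□□□□□□□□□
2) □□□□□□□□□
□□□□□□□□□
□□□^□□□□□
□□□■■□□□□
□□□□□□□□□
□□□□□□□□□
3) □□□□□□□□□
□□□□□□□□□
□□□■>□□□□
□□□■■□□□□
□□□□□□□□□
□□□□□□□□□
4) □□□□□□□□□
□□□□□□□□□
□□□■■□□□□
□□□■v□□□□
□□□□□□□□□
□□□□□□□□□
5) □□□□□□□□□
□□□□□□□□□
□□□■■□□□□
□□□■□>□□□
□□□□□□□□□
□□□□□□□□□
6) □□□□□□□□□
□□□□□□□□□
□□□■■□□□□
□□□■□■□□□
□□□□□v□□□
□□□□□□□□□
7) □□□□□□□□□
□□□□□□□□□
□□□■■□□□□
□□□■□■□□□
□□□□<■□□□
□□□□□□□□□
8) □□□□□□□□□
□□□□□□□□□
□□□■■□□□□
□□□■^■□□□
□□□□■■□□□
□□□□□□□□□
9) □□□□□□□□□
□□□□□□□□□
□□□■■□□□□
□□□■■>□□□
□□□□■■□□□
□□□□□□□□□
10) □□□□□□□□□
□□□□□□□□□
□□□■■^□□□
□□□■■□□□□
□□□□■■□□□
□□□□□□□□□
11) □□□□□□□□□
□□□□□□□□□
□□□■■■>□□
□□□■■□□□□
□□□□■■□□□
□□□□□□□□□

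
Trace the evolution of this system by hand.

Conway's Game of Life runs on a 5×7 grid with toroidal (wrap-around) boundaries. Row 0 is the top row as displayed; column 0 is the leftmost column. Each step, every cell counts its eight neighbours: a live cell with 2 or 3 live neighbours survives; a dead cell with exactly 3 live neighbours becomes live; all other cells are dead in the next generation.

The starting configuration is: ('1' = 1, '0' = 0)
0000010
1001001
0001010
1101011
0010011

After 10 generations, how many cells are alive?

6

0) 0000010
1001001
0001010
1101011
0010011
1) 1000110
0000011
0101010
1101000
0110000
2) 1100110
1000000
0100010
1001100
0011101
3) 1110110
1000110
1100101
1100001
0010001
4) 1010100
0010000
0000100
0010000
0011000
5) 0010000
0100000
0001000
0010000
0010000
6) 0110000
0010000
0010000
0011000
0111000
7) 0000000
0011000
0110000
0000000
0000000
8) 0000000
0111000
0111000
0000000
0000000
9) 0010000
0101000
0101000
0010000
0000000
10) 0010000
0101000
0101000
0010000
0000000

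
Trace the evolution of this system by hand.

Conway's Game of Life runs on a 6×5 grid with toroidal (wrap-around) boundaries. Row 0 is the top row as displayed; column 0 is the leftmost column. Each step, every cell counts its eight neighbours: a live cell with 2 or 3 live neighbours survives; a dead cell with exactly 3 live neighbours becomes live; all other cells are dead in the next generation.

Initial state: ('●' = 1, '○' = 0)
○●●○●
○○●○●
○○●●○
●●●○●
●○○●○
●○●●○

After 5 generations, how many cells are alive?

step 0: ○●●○●
○○●○●
○○●●○
●●●○●
●○○●○
●○●●○
step 1: ○○○○●
●○○○●
○○○○○
●○○○○
○○○○○
●○○○○
step 2: ○○○○●
●○○○●
●○○○●
○○○○○
○○○○○
○○○○○
step 3: ●○○○●
○○○●○
●○○○●
○○○○○
○○○○○
○○○○○
step 4: ○○○○●
○○○●○
○○○○●
○○○○○
○○○○○
○○○○○
step 5: ○○○○○
○○○●●
○○○○○
○○○○○
○○○○○
○○○○○

2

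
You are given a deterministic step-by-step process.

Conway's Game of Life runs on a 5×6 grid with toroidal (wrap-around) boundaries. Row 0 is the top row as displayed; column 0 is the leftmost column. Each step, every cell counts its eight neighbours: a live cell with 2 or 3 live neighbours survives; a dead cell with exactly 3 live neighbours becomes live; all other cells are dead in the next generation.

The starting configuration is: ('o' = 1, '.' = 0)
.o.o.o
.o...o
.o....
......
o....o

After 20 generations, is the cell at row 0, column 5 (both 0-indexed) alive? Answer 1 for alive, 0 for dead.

1

0) .o.o.o
.o...o
.o....
......
o....o
1) .oo..o
.o..o.
o.....
o.....
o...oo
2) .ooo..
.oo..o
oo...o
oo....
....o.
3) oo.oo.
...ooo
.....o
.o....
o..o..
4) oo....
..oo..
o....o
o.....
o..ooo
5) oo....
..o..o
oo...o
.o....
....o.
6) oo...o
..o..o
.oo..o
.o...o
oo....
7) ..o..o
..o.oo
.oo.oo
.....o
..o...
8) .oo.oo
..o...
.oo...
oooooo
......
9) .ooo..
o.....
....oo
o..ooo
......
10) .oo...
oooooo
...o..
o..o..
oo...o
11) ......
o...oo
......
ooo.oo
.....o
12) o...o.
.....o
...o..
oo..oo
.o..oo
13) o...o.
....oo
......
.ooo..
.o.o..
14) o..oo.
....oo
..ooo.
.o.o..
oo.oo.
15) ooo...
..o...
..o..o
oo...o
oo....
16) o.o...
o.oo..
..o..o
..o..o
......
17) ..oo..
o.oo.o
o.o.oo
......
.o....
18) o..oo.
o.....
o.o.o.
oo...o
..o...
19) .o.o.o
o...o.
......
o.oo.o
..ooo.
20) oo...o
o...oo
oo.oo.
.oo..o
......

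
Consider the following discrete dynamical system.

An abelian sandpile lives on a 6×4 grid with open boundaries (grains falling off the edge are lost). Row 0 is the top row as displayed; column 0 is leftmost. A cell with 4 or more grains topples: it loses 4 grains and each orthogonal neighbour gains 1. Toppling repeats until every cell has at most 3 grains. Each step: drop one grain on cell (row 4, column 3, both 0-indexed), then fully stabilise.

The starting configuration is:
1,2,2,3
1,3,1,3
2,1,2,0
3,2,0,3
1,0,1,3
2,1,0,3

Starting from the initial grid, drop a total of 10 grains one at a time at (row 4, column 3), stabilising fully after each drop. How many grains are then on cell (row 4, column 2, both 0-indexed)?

gen 0: 1,2,2,3
1,3,1,3
2,1,2,0
3,2,0,3
1,0,1,3
2,1,0,3
gen 1: 1,2,2,3
1,3,1,3
2,1,2,1
3,2,1,0
1,0,2,2
2,1,1,0
gen 2: 1,2,2,3
1,3,1,3
2,1,2,1
3,2,1,0
1,0,2,3
2,1,1,0
gen 3: 1,2,2,3
1,3,1,3
2,1,2,1
3,2,1,1
1,0,3,0
2,1,1,1
gen 4: 1,2,2,3
1,3,1,3
2,1,2,1
3,2,1,1
1,0,3,1
2,1,1,1
gen 5: 1,2,2,3
1,3,1,3
2,1,2,1
3,2,1,1
1,0,3,2
2,1,1,1
gen 6: 1,2,2,3
1,3,1,3
2,1,2,1
3,2,1,1
1,0,3,3
2,1,1,1
gen 7: 1,2,2,3
1,3,1,3
2,1,2,1
3,2,2,2
1,1,0,1
2,1,2,2
gen 8: 1,2,2,3
1,3,1,3
2,1,2,1
3,2,2,2
1,1,0,2
2,1,2,2
gen 9: 1,2,2,3
1,3,1,3
2,1,2,1
3,2,2,2
1,1,0,3
2,1,2,2
gen 10: 1,2,2,3
1,3,1,3
2,1,2,1
3,2,2,3
1,1,1,0
2,1,2,3

1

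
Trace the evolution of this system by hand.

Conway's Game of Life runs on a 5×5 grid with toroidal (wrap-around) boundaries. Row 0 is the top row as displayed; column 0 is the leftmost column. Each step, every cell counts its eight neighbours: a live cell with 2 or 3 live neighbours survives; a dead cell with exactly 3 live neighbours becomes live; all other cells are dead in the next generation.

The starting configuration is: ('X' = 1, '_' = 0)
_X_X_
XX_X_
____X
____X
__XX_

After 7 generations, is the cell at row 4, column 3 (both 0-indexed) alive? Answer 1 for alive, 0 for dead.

1

step 0: _X_X_
XX_X_
____X
____X
__XX_
step 1: XX_X_
XX_X_
___XX
____X
__XXX
step 2: _____
_X_X_
__XX_
X_X__
_XX__
step 3: _X___
___X_
___XX
_____
_XX__
step 4: _X___
__XXX
___XX
__XX_
_XX__
step 5: XX___
X_X_X
_____
_X__X
_X_X_
step 6: ___X_
X___X
_X_XX
X_X__
_X__X
step 7: ___X_
X_X__
_XXX_
__X__
XXXXX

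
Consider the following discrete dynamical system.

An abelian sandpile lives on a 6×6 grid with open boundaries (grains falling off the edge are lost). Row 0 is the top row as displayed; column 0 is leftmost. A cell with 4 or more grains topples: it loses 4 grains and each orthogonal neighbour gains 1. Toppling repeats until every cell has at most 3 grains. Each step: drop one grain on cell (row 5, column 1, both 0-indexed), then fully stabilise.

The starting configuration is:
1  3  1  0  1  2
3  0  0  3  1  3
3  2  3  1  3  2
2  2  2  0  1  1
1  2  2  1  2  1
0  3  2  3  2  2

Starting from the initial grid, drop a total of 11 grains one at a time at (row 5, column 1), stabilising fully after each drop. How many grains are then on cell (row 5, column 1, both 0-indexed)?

2

step 0: 1  3  1  0  1  2
3  0  0  3  1  3
3  2  3  1  3  2
2  2  2  0  1  1
1  2  2  1  2  1
0  3  2  3  2  2
step 1: 1  3  1  0  1  2
3  0  0  3  1  3
3  2  3  1  3  2
2  2  2  0  1  1
1  3  2  1  2  1
1  0  3  3  2  2
step 2: 1  3  1  0  1  2
3  0  0  3  1  3
3  2  3  1  3  2
2  2  2  0  1  1
1  3  2  1  2  1
1  1  3  3  2  2
step 3: 1  3  1  0  1  2
3  0  0  3  1  3
3  2  3  1  3  2
2  2  2  0  1  1
1  3  2  1  2  1
1  2  3  3  2  2
step 4: 1  3  1  0  1  2
3  0  0  3  1  3
3  2  3  1  3  2
2  2  2  0  1  1
1  3  2  1  2  1
1  3  3  3  2  2
step 5: 1  3  1  0  1  2
3  0  0  3  1  3
3  2  3  1  3  2
2  3  3  0  1  1
2  1  0  3  2  1
2  2  2  0  3  2
step 6: 1  3  1  0  1  2
3  0  0  3  1  3
3  2  3  1  3  2
2  3  3  0  1  1
2  1  0  3  2  1
2  3  2  0  3  2
step 7: 1  3  1  0  1  2
3  0  0  3  1  3
3  2  3  1  3  2
2  3  3  0  1  1
2  2  0  3  2  1
3  0  3  0  3  2
step 8: 1  3  1  0  1  2
3  0  0  3  1  3
3  2  3  1  3  2
2  3  3  0  1  1
2  2  0  3  2  1
3  1  3  0  3  2
step 9: 1  3  1  0  1  2
3  0  0  3  1  3
3  2  3  1  3  2
2  3  3  0  1  1
2  2  0  3  2  1
3  2  3  0  3  2
step 10: 1  3  1  0  1  2
3  0  0  3  1  3
3  2  3  1  3  2
2  3  3  0  1  1
2  2  0  3  2  1
3  3  3  0  3  2
step 11: 1  3  1  0  1  2
3  0  0  3  1  3
3  2  3  1  3  2
2  3  3  0  1  1
3  3  1  3  2  1
0  2  0  1  3  2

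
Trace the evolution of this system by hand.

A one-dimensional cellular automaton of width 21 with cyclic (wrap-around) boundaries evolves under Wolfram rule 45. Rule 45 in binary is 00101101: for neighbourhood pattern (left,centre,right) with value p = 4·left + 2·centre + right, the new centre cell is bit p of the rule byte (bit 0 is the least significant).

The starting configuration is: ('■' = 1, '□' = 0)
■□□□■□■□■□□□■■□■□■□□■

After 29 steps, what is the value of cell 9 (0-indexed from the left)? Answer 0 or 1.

gen 0: ■□□□■□■□■□□□■■□■□■□□■
gen 1: □□■□■■■■■□■□■□■■■■□□■
gen 2: □□■■■□□□□■■■■■■□□□□□■
gen 3: □□■□□□■■□■□□□□□□■■■□■
gen 4: □□■□■□■□■■□■■■■□■□□■■
gen 5: □□■■■■■■■□■■□□□■■□□■□
gen 6: ■□■□□□□□□■■□□■□■□□□■□
gen 7: ■■■□■■■■□■□□□■■■□■□■■
gen 8: □□□■■□□□■■□■□■□□■■■■□
gen 9: ■■□■□□■□■□■■■■□□■□□□□
gen 10: ■□■■□□■■■■■□□□□□■□■■□
gen 11: ■■■□□□■□□□□□■■■□■■■□■
gen 12: □□□□■□■□■■■□■□□■■□□■■
gen 13: □■■□■■■■■□□■■□□■□□□■□
gen 14: □■□■■□□□□□□■□□□■□■□■□
gen 15: □■■■□□■■■■□■□■□■■■■■□
gen 16: □■□□□□■□□□■■■■■■□□□□□
gen 17: □■□■■□■□■□■□□□□□□■■■■
gen 18: ■■■■□■■■■■■□■■■■□■□□□
gen 19: ■□□□■■□□□□□■■□□□■■□■□
gen 20: ■□■□■□□■■■□■□□■□■□■■■
gen 21: □■■■■□□■□□■■□□■■■■■□□
gen 22: □■□□□□□■□□■□□□■□□□□□■
gen 23: ■■□■■■□■□□■□■□■□■■■□■
gen 24: □□■■□□■■□□■■■■■■■□□■■
gen 25: □□■□□□■□□□■□□□□□□□□■□
gen 26: ■□■□■□■□■□■□■■■■■■□■□
gen 27: ■■■■■■■■■■■■■□□□□□■■■
gen 28: □□□□□□□□□□□□□□■■■□■□□
gen 29: ■■■■■■■■■■■■■□■□□■■□■

1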